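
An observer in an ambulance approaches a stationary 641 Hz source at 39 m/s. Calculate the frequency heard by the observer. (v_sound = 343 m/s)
f_obs = f·(v + v_o)/v = 713.9 Hz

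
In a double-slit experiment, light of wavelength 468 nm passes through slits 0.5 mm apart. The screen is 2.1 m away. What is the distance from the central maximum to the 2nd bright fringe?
y = mλL/d = 3.931 mm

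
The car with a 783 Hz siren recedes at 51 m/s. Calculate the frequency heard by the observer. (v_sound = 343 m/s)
f_obs = f·v/(v + v_s) = 681.6 Hz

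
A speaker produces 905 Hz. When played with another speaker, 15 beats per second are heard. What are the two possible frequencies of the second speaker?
f₂ = 905 ± 15 Hz → 920 Hz or 890 Hz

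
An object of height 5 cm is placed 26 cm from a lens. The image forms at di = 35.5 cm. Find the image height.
hi = (-di/do) × ho = -6.827 cm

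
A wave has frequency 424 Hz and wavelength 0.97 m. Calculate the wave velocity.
v = fλ = 411.3 m/s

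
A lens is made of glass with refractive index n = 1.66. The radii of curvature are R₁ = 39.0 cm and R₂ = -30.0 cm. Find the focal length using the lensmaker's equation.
1/f = (n − 1)(1/R₁ − 1/R₂) → f = 25.69 cm (converging lens)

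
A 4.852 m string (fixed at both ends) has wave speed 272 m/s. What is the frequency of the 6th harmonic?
fₙ = nv/(2L) = 168.2 Hz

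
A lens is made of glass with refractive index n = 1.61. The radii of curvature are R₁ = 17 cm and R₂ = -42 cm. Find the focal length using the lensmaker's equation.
1/f = (n − 1)(1/R₁ − 1/R₂) → f = 19.84 cm (converging lens)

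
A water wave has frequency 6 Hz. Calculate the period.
T = 1/f = 0.1667 s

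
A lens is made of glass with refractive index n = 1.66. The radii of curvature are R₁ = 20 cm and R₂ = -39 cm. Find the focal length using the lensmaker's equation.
1/f = (n − 1)(1/R₁ − 1/R₂) → f = 20.03 cm (converging lens)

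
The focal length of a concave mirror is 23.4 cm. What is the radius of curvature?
R = 2|f| = 46.8 cm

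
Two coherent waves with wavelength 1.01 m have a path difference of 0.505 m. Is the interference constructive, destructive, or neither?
destructive — path difference = 0.5λ, an odd multiple of λ/2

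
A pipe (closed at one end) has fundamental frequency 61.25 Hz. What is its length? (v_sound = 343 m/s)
L = v/(4f₁) = 1.4 m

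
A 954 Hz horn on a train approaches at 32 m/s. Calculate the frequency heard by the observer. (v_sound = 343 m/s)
f_obs = f·v/(v − v_s) = 1052 Hz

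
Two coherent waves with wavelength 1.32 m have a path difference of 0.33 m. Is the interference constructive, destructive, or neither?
neither (partial) — path difference = 0.25λ, neither a whole number of wavelengths nor an odd multiple of λ/2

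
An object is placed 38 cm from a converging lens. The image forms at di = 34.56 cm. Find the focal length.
1/f = 1/do + 1/di → f = 18.1 cm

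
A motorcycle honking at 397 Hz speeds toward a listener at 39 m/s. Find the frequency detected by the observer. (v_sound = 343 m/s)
f_obs = f·v/(v − v_s) = 447.9 Hz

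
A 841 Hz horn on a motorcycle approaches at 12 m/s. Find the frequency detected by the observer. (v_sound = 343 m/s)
f_obs = f·v/(v − v_s) = 871.5 Hz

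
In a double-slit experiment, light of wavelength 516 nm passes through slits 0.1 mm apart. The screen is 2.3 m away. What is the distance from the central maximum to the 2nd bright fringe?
y = mλL/d = 23.74 mm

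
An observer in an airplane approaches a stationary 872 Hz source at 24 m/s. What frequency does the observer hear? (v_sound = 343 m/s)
f_obs = f·(v + v_o)/v = 933 Hz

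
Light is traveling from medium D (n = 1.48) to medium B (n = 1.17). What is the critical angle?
θc = arcsin(n₂/n₁) = 52.24°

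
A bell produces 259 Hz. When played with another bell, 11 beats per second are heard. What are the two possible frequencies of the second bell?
f₂ = 259 ± 11 Hz → 270 Hz or 248 Hz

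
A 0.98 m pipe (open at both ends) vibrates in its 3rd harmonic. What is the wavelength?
λₙ = 2L/n = 0.6533 m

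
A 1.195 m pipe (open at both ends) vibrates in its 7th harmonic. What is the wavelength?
λₙ = 2L/n = 0.3414 m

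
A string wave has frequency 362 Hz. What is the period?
T = 1/f = 0.002762 s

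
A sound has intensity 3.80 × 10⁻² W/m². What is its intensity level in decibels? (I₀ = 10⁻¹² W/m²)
β = 10·log₁₀(I/I₀) = 105.8 dB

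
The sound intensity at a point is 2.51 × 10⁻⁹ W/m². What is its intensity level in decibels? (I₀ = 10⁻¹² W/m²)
β = 10·log₁₀(I/I₀) = 34 dB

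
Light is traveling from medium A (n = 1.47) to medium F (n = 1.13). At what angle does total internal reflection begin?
θc = arcsin(n₂/n₁) = 50.24°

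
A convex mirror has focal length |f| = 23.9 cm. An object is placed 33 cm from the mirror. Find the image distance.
f = −23.9 cm (convex); 1/di = 1/f − 1/do → di = -13.86 cm (virtual image, behind mirror)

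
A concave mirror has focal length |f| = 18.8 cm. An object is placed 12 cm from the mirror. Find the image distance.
f = +18.8 cm (concave); 1/di = 1/f − 1/do → di = -33.18 cm (virtual image, behind mirror)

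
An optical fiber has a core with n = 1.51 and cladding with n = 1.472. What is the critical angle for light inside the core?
θc = arcsin(n_cladding/n_core) = 77.12°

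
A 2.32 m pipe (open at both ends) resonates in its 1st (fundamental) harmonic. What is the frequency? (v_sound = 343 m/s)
fₙ = nv/(2L) = 73.92 Hz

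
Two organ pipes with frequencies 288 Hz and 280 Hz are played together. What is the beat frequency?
8 Hz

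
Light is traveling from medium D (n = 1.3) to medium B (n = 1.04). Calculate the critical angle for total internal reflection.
θc = arcsin(n₂/n₁) = 53.13°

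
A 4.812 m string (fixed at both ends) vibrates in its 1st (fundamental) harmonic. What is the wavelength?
λₙ = 2L/n = 9.624 m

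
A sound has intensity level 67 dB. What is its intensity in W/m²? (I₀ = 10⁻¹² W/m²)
I = I₀·10^(β/10) = 5.01 × 10⁻⁶ W/m²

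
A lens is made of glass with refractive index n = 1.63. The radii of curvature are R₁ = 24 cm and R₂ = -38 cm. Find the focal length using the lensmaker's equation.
1/f = (n − 1)(1/R₁ − 1/R₂) → f = 23.35 cm (converging lens)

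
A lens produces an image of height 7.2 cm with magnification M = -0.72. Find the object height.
ho = |hi|/|M| = 10 cm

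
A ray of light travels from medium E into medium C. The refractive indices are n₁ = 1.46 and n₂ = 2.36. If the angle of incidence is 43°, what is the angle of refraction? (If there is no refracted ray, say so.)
sin θ₂ = (n₁/n₂)·sin θ₁ = 0.4219 → θ₂ = 24.96°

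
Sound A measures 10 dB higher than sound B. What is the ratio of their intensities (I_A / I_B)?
I_A/I_B = 10^(Δβ/10) = 10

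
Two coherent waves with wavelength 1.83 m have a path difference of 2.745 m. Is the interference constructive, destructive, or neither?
destructive — path difference = 1.5λ, an odd multiple of λ/2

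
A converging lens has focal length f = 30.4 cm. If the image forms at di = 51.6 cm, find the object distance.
1/do = 1/f − 1/di → do = 73.99 cm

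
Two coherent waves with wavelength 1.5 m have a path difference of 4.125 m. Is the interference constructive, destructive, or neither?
neither (partial) — path difference = 2.75λ, neither a whole number of wavelengths nor an odd multiple of λ/2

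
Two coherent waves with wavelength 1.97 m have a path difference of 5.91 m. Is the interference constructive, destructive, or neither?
constructive — path difference = 3λ, a whole number of wavelengths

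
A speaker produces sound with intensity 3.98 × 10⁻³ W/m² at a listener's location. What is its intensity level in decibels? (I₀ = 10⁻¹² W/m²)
β = 10·log₁₀(I/I₀) = 96 dB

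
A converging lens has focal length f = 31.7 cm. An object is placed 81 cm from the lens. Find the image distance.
1/di = 1/f − 1/do → di = 52.08 cm (real image)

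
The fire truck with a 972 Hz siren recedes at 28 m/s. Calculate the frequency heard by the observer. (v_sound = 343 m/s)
f_obs = f·v/(v + v_s) = 898.6 Hz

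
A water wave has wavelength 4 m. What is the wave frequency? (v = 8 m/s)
f = v/λ = 2 Hz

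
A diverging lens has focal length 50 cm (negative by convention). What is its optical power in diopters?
P = 1/f = -2 D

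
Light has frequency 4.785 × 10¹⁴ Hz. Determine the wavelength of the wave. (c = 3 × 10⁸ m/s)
λ = c/f = 627 nm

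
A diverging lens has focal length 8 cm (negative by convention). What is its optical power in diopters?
P = 1/f = -12.5 D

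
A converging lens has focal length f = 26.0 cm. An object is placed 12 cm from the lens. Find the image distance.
1/di = 1/f − 1/do → di = -22.29 cm (virtual image)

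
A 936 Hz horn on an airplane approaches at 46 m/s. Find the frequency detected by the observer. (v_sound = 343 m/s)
f_obs = f·v/(v − v_s) = 1081 Hz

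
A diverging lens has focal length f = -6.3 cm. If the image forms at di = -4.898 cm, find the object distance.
1/do = 1/f − 1/di → do = 22.01 cm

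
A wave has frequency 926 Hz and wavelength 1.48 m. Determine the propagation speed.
v = fλ = 1370 m/s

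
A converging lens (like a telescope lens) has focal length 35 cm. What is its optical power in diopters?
P = 1/f = 2.857 D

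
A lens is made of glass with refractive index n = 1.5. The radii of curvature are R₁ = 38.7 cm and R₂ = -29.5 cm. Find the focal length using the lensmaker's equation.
1/f = (n − 1)(1/R₁ − 1/R₂) → f = 33.48 cm (converging lens)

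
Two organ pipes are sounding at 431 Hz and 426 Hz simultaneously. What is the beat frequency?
5 Hz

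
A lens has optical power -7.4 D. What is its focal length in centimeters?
f = 1/P = -13.51 cm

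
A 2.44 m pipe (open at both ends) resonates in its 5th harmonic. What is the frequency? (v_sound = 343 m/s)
fₙ = nv/(2L) = 351.4 Hz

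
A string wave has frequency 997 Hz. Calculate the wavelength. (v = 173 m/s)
λ = v/f = 0.1735 m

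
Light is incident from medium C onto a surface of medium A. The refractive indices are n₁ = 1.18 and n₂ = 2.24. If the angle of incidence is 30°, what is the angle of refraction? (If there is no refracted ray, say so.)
sin θ₂ = (n₁/n₂)·sin θ₁ = 0.2634 → θ₂ = 15.27°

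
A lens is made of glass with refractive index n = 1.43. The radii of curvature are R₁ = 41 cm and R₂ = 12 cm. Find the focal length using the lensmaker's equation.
1/f = (n − 1)(1/R₁ − 1/R₂) → f = -39.45 cm (diverging lens)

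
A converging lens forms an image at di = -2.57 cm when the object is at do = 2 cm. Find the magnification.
M = −di/do = 1.285 (upright image)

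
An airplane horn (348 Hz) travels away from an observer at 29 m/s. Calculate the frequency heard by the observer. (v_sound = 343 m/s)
f_obs = f·v/(v + v_s) = 320.9 Hz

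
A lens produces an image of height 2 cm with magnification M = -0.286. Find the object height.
ho = |hi|/|M| = 6.993 cm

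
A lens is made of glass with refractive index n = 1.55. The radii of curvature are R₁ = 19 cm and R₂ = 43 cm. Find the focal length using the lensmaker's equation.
1/f = (n − 1)(1/R₁ − 1/R₂) → f = 61.89 cm (converging lens)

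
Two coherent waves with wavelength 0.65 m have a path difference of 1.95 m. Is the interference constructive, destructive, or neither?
constructive — path difference = 3λ, a whole number of wavelengths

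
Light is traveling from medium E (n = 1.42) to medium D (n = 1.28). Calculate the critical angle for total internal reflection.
θc = arcsin(n₂/n₁) = 64.34°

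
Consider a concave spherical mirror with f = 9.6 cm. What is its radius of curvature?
R = 2|f| = 19.2 cm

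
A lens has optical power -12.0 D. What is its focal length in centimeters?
f = 1/P = -8.333 cm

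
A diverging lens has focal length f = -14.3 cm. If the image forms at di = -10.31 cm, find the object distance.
1/do = 1/f − 1/di → do = 36.95 cm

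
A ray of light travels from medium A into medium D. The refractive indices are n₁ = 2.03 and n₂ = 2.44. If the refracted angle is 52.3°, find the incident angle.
sin θ₁ = (n₂/n₁)·sin θ₂ → θ₁ = 71.99°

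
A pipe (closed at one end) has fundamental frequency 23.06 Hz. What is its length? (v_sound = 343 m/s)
L = v/(4f₁) = 3.719 m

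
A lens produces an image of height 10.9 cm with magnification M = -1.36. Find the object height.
ho = |hi|/|M| = 8.015 cm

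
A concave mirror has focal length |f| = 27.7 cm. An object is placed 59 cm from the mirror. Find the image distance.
f = +27.7 cm (concave); 1/di = 1/f − 1/do → di = 52.21 cm (real image, in front of mirror)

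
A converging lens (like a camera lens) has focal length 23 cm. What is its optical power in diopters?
P = 1/f = 4.348 D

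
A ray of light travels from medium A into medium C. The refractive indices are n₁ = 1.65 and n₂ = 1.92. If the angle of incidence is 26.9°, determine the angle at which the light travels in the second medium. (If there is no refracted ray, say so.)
sin θ₂ = (n₁/n₂)·sin θ₁ = 0.3888 → θ₂ = 22.88°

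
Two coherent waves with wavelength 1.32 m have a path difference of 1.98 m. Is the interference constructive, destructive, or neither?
destructive — path difference = 1.5λ, an odd multiple of λ/2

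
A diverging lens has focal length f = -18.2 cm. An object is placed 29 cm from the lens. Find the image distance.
1/di = 1/f − 1/do → di = -11.18 cm (virtual image)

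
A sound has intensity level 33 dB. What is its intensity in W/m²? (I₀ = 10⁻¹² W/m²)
I = I₀·10^(β/10) = 2.00 × 10⁻⁹ W/m²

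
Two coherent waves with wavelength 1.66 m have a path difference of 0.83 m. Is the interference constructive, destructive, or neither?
destructive — path difference = 0.5λ, an odd multiple of λ/2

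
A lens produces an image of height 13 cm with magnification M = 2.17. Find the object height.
ho = |hi|/|M| = 5.991 cm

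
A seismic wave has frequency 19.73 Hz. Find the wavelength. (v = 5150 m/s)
λ = v/f = 261 m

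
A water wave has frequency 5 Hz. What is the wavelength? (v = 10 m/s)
λ = v/f = 2 m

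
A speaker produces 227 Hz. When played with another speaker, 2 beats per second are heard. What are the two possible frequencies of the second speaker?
f₂ = 227 ± 2 Hz → 229 Hz or 225 Hz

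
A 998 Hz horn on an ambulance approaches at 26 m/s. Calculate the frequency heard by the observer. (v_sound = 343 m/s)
f_obs = f·v/(v − v_s) = 1080 Hz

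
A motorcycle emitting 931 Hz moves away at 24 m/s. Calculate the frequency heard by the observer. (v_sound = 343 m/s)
f_obs = f·v/(v + v_s) = 870.1 Hz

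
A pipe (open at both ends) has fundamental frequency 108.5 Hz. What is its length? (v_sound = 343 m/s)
L = v/(2f₁) = 1.581 m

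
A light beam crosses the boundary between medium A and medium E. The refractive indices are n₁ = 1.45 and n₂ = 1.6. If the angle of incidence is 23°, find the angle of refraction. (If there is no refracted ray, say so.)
sin θ₂ = (n₁/n₂)·sin θ₁ = 0.3541 → θ₂ = 20.74°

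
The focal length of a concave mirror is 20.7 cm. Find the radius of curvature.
R = 2|f| = 41.4 cm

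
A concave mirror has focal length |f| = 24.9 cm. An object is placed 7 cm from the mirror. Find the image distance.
f = +24.9 cm (concave); 1/di = 1/f − 1/do → di = -9.737 cm (virtual image, behind mirror)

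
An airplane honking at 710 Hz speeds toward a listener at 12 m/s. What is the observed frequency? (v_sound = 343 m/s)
f_obs = f·v/(v − v_s) = 735.7 Hz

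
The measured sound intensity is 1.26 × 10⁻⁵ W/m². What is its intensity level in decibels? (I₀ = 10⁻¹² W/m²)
β = 10·log₁₀(I/I₀) = 71 dB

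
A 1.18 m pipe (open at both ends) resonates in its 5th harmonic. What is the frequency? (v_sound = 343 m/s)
fₙ = nv/(2L) = 726.7 Hz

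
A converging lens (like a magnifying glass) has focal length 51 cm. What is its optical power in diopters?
P = 1/f = 1.961 D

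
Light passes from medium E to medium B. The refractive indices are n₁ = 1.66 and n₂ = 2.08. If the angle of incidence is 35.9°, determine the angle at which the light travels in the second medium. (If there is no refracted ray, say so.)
sin θ₂ = (n₁/n₂)·sin θ₁ = 0.468 → θ₂ = 27.9°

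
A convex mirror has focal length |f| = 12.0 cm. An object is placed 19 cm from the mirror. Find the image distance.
f = −12.0 cm (convex); 1/di = 1/f − 1/do → di = -7.355 cm (virtual image, behind mirror)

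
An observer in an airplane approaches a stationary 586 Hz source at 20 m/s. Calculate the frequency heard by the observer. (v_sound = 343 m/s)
f_obs = f·(v + v_o)/v = 620.2 Hz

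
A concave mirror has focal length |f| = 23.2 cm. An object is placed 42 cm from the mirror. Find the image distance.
f = +23.2 cm (concave); 1/di = 1/f − 1/do → di = 51.83 cm (real image, in front of mirror)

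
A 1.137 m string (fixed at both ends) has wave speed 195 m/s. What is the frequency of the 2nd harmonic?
fₙ = nv/(2L) = 171.5 Hz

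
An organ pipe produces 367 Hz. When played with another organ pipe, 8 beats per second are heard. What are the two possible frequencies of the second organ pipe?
f₂ = 367 ± 8 Hz → 375 Hz or 359 Hz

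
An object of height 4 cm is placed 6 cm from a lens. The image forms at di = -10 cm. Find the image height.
hi = (-di/do) × ho = 6.667 cm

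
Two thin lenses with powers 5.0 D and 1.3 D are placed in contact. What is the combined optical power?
P_total = P₁ + P₂ = 6.3 D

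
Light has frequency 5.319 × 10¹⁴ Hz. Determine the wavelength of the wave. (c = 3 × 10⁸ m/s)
λ = c/f = 564 nm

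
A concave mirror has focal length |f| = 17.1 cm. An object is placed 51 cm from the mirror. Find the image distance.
f = +17.1 cm (concave); 1/di = 1/f − 1/do → di = 25.73 cm (real image, in front of mirror)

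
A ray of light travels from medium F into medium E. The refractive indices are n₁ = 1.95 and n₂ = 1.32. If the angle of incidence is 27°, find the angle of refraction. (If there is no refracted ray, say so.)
sin θ₂ = (n₁/n₂)·sin θ₁ = 0.6707 → θ₂ = 42.12°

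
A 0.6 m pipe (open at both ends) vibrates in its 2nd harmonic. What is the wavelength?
λₙ = 2L/n = 0.6 m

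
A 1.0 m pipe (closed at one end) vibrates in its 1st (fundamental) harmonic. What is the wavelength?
λₙ = 4L/n = 4 m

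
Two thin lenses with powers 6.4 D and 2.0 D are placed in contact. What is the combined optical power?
P_total = P₁ + P₂ = 8.4 D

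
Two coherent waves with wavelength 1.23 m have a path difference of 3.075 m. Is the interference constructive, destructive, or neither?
destructive — path difference = 2.5λ, an odd multiple of λ/2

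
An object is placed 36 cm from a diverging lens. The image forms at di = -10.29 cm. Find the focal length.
1/f = 1/do + 1/di → f = -14.41 cm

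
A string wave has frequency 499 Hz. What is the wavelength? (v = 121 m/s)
λ = v/f = 0.2425 m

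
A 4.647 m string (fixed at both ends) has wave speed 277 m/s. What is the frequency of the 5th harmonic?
fₙ = nv/(2L) = 149 Hz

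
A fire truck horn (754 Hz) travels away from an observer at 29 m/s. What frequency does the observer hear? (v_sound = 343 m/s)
f_obs = f·v/(v + v_s) = 695.2 Hz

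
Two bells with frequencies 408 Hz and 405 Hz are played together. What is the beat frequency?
3 Hz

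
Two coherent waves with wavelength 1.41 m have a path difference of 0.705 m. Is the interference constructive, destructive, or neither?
destructive — path difference = 0.5λ, an odd multiple of λ/2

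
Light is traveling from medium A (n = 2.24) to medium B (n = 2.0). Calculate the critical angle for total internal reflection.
θc = arcsin(n₂/n₁) = 63.23°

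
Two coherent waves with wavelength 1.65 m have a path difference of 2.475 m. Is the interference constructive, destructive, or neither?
destructive — path difference = 1.5λ, an odd multiple of λ/2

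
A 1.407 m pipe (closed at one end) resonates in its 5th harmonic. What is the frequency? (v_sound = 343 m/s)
fₙ = nv/(4L) = 304.7 Hz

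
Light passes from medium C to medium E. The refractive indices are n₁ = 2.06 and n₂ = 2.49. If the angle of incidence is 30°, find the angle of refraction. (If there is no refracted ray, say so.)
sin θ₂ = (n₁/n₂)·sin θ₁ = 0.4137 → θ₂ = 24.43°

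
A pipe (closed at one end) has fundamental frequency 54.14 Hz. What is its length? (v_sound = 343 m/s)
L = v/(4f₁) = 1.584 m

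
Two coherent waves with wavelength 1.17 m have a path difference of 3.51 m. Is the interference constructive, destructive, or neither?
constructive — path difference = 3λ, a whole number of wavelengths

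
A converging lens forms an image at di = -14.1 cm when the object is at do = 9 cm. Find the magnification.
M = −di/do = 1.567 (upright image)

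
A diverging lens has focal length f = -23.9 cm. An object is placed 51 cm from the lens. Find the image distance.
1/di = 1/f − 1/do → di = -16.27 cm (virtual image)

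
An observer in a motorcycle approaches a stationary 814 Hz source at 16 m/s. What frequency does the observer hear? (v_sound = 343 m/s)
f_obs = f·(v + v_o)/v = 852 Hz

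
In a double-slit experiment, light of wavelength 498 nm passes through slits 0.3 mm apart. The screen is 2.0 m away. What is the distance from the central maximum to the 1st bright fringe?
y = mλL/d = 3.32 mm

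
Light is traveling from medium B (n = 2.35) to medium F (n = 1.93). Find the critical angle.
θc = arcsin(n₂/n₁) = 55.21°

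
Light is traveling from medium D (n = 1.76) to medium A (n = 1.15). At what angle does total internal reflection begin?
θc = arcsin(n₂/n₁) = 40.8°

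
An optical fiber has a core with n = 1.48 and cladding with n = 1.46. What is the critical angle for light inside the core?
θc = arcsin(n_cladding/n_core) = 80.57°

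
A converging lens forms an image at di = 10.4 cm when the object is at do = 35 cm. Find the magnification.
M = −di/do = -0.2971 (inverted image)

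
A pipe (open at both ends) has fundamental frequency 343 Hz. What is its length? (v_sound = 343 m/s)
L = v/(2f₁) = 0.5 m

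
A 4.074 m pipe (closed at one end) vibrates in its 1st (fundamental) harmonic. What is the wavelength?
λₙ = 4L/n = 16.3 m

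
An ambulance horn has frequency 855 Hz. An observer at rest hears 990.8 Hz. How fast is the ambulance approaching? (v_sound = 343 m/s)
v_s = v·(1 − f/f_obs) = 47.01 m/s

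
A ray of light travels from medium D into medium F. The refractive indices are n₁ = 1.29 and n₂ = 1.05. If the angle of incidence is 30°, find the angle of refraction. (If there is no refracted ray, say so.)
sin θ₂ = (n₁/n₂)·sin θ₁ = 0.6143 → θ₂ = 37.9°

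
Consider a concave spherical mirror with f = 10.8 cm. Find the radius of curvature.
R = 2|f| = 21.6 cm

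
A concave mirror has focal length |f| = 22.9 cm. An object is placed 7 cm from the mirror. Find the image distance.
f = +22.9 cm (concave); 1/di = 1/f − 1/do → di = -10.08 cm (virtual image, behind mirror)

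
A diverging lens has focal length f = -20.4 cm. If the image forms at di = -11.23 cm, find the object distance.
1/do = 1/f − 1/di → do = 24.98 cm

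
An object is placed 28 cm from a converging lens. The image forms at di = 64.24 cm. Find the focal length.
1/f = 1/do + 1/di → f = 19.5 cm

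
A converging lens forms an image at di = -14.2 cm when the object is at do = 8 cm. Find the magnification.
M = −di/do = 1.775 (upright image)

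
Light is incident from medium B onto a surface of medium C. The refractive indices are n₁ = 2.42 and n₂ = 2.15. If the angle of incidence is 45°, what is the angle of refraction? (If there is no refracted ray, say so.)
sin θ₂ = (n₁/n₂)·sin θ₁ = 0.7959 → θ₂ = 52.74°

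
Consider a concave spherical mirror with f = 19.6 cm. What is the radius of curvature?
R = 2|f| = 39.2 cm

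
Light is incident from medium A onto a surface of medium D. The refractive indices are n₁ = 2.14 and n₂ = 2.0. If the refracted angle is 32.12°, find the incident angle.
sin θ₁ = (n₂/n₁)·sin θ₂ → θ₁ = 29.8°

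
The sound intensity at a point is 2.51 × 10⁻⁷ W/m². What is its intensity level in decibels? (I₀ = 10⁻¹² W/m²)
β = 10·log₁₀(I/I₀) = 54 dB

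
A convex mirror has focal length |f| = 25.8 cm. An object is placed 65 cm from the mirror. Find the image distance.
f = −25.8 cm (convex); 1/di = 1/f − 1/do → di = -18.47 cm (virtual image, behind mirror)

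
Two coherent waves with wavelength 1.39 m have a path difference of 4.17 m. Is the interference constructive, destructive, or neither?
constructive — path difference = 3λ, a whole number of wavelengths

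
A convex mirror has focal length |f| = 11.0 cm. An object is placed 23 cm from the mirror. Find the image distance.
f = −11.0 cm (convex); 1/di = 1/f − 1/do → di = -7.441 cm (virtual image, behind mirror)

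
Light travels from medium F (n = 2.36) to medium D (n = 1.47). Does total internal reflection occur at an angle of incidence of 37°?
θc = arcsin(n₂/n₁) = 38.53°; 37° < θc, so no — the ray refracts.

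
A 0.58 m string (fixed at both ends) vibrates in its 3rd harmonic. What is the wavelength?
λₙ = 2L/n = 0.3867 m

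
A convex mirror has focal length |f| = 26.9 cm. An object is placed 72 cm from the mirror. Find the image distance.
f = −26.9 cm (convex); 1/di = 1/f − 1/do → di = -19.58 cm (virtual image, behind mirror)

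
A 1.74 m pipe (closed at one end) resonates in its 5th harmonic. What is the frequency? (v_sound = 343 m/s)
fₙ = nv/(4L) = 246.4 Hz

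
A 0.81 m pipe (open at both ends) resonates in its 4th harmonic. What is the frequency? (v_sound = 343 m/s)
fₙ = nv/(2L) = 846.9 Hz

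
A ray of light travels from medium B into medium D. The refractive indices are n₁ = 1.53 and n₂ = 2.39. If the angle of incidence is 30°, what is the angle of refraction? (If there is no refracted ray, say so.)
sin θ₂ = (n₁/n₂)·sin θ₁ = 0.3201 → θ₂ = 18.67°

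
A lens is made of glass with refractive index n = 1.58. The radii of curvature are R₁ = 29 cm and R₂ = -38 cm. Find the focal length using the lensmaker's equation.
1/f = (n − 1)(1/R₁ − 1/R₂) → f = 28.36 cm (converging lens)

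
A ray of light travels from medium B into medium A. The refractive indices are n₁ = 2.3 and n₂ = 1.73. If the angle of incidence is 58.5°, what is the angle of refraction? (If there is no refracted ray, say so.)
sin θ₂ = (n₁/n₂)·sin θ₁ = 1.134 > 1, so there is no refracted ray — the light undergoes total internal reflection.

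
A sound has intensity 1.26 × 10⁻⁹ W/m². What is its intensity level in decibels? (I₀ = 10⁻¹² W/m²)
β = 10·log₁₀(I/I₀) = 31 dB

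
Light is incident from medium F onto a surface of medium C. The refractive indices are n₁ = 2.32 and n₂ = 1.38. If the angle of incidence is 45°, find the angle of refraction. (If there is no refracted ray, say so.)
sin θ₂ = (n₁/n₂)·sin θ₁ = 1.189 > 1, so there is no refracted ray — the light undergoes total internal reflection.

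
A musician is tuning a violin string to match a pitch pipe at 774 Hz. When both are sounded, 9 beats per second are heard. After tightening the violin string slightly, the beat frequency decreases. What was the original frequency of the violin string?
765 Hz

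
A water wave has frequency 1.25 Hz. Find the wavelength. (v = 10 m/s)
λ = v/f = 8 m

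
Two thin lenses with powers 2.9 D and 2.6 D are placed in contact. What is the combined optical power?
P_total = P₁ + P₂ = 5.5 D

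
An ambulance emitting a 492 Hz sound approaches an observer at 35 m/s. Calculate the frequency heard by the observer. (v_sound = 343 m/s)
f_obs = f·v/(v − v_s) = 547.9 Hz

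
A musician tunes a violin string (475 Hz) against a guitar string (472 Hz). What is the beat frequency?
3 Hz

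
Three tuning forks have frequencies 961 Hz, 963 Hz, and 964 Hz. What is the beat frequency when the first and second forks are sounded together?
2 Hz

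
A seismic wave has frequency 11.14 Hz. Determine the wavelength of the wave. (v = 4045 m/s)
λ = v/f = 363.1 m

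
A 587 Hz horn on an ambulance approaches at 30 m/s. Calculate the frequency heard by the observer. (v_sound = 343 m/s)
f_obs = f·v/(v − v_s) = 643.3 Hz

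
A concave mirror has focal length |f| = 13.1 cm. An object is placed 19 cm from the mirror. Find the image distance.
f = +13.1 cm (concave); 1/di = 1/f − 1/do → di = 42.19 cm (real image, in front of mirror)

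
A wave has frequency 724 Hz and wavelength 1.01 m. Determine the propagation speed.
v = fλ = 731.2 m/s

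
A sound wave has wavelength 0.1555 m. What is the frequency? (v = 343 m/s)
f = v/λ = 2206 Hz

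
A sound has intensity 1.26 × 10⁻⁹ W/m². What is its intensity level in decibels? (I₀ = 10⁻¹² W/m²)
β = 10·log₁₀(I/I₀) = 31 dB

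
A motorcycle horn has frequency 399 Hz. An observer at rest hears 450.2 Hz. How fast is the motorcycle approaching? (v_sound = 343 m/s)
v_s = v·(1 − f/f_obs) = 39.01 m/s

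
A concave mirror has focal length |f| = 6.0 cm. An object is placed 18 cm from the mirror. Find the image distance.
f = +6.0 cm (concave); 1/di = 1/f − 1/do → di = 9 cm (real image, in front of mirror)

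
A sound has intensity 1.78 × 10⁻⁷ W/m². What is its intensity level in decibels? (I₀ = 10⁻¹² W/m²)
β = 10·log₁₀(I/I₀) = 52.5 dB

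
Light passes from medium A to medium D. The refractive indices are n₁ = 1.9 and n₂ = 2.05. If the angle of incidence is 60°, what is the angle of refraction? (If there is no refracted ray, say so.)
sin θ₂ = (n₁/n₂)·sin θ₁ = 0.8027 → θ₂ = 53.38°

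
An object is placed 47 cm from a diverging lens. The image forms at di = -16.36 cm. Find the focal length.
1/f = 1/do + 1/di → f = -25.1 cm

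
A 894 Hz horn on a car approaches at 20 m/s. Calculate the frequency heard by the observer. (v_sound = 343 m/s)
f_obs = f·v/(v − v_s) = 949.4 Hz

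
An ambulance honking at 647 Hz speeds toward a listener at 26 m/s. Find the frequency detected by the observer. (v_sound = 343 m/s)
f_obs = f·v/(v − v_s) = 700.1 Hz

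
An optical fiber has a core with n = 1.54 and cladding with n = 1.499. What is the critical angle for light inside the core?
θc = arcsin(n_cladding/n_core) = 76.75°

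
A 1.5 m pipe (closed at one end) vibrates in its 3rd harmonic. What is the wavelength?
λₙ = 4L/n = 2 m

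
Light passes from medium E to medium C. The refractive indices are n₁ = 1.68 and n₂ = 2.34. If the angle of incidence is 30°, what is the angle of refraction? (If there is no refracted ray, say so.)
sin θ₂ = (n₁/n₂)·sin θ₁ = 0.359 → θ₂ = 21.04°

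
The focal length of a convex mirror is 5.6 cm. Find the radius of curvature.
R = 2|f| = 11.2 cm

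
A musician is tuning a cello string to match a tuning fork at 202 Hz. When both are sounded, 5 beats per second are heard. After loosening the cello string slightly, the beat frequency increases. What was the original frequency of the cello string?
197 Hz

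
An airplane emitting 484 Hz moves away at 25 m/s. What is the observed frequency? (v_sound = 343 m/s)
f_obs = f·v/(v + v_s) = 451.1 Hz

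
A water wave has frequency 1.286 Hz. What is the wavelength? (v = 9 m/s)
λ = v/f = 6.998 m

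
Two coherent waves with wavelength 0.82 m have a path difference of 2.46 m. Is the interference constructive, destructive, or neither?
constructive — path difference = 3λ, a whole number of wavelengths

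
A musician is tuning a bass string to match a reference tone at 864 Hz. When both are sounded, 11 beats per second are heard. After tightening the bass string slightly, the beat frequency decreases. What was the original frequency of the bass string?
853 Hz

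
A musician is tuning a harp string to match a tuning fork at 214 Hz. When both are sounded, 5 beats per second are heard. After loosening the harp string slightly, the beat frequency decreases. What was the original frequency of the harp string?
219 Hz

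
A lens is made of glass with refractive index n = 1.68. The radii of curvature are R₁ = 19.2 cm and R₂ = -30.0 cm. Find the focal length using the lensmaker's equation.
1/f = (n − 1)(1/R₁ − 1/R₂) → f = 17.22 cm (converging lens)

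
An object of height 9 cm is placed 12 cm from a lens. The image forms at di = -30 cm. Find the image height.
hi = (-di/do) × ho = 22.5 cm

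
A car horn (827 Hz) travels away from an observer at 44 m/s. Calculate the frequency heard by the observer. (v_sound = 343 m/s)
f_obs = f·v/(v + v_s) = 733 Hz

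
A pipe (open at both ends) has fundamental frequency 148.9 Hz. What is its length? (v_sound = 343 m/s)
L = v/(2f₁) = 1.152 m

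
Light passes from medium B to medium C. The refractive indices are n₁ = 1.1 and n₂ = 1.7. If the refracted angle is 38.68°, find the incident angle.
sin θ₁ = (n₂/n₁)·sin θ₂ → θ₁ = 74.99°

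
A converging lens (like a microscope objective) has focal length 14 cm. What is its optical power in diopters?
P = 1/f = 7.143 D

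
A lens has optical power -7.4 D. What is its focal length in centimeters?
f = 1/P = -13.51 cm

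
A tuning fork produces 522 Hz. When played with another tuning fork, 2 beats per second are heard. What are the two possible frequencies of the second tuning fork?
f₂ = 522 ± 2 Hz → 524 Hz or 520 Hz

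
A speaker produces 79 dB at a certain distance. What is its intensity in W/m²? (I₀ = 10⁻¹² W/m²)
I = I₀·10^(β/10) = 7.94 × 10⁻⁵ W/m²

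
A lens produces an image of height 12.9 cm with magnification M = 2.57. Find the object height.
ho = |hi|/|M| = 5.019 cm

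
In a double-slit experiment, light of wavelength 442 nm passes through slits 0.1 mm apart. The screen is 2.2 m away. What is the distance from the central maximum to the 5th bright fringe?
y = mλL/d = 48.62 mm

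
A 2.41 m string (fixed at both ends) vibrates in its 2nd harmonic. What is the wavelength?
λₙ = 2L/n = 2.41 m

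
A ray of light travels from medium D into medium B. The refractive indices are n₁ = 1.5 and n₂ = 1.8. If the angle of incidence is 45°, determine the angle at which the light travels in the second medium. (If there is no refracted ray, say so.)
sin θ₂ = (n₁/n₂)·sin θ₁ = 0.5893 → θ₂ = 36.1°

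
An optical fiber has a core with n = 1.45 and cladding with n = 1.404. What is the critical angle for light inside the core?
θc = arcsin(n_cladding/n_core) = 75.53°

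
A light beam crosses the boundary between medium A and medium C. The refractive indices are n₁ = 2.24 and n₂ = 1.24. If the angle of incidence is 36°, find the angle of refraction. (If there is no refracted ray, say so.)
sin θ₂ = (n₁/n₂)·sin θ₁ = 1.062 > 1, so there is no refracted ray — the light undergoes total internal reflection.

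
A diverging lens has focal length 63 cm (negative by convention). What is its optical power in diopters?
P = 1/f = -1.587 D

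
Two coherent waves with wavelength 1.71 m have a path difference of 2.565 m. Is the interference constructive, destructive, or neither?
destructive — path difference = 1.5λ, an odd multiple of λ/2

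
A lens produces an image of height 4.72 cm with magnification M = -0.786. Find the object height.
ho = |hi|/|M| = 6.005 cm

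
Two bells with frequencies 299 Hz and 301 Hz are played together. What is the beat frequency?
2 Hz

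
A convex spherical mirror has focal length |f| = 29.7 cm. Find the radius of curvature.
R = 2|f| = 59.4 cm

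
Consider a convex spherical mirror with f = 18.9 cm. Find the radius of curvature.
R = 2|f| = 37.8 cm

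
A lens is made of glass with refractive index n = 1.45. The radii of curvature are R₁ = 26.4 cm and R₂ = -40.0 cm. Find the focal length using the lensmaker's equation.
1/f = (n − 1)(1/R₁ − 1/R₂) → f = 35.34 cm (converging lens)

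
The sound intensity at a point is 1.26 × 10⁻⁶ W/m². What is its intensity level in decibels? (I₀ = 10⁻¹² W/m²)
β = 10·log₁₀(I/I₀) = 61 dB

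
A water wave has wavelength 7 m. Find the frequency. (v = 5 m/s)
f = v/λ = 0.7143 Hz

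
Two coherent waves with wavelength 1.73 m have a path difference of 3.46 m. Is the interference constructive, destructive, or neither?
constructive — path difference = 2λ, a whole number of wavelengths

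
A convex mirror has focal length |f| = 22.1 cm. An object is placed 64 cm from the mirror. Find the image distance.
f = −22.1 cm (convex); 1/di = 1/f − 1/do → di = -16.43 cm (virtual image, behind mirror)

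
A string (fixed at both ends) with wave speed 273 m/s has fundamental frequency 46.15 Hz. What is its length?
L = v/(2f₁) = 2.958 m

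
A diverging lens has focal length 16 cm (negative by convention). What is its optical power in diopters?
P = 1/f = -6.25 D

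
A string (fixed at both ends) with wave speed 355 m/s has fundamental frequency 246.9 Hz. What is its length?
L = v/(2f₁) = 0.7189 m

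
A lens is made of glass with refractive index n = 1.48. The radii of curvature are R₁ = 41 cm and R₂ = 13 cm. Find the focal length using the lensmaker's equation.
1/f = (n − 1)(1/R₁ − 1/R₂) → f = -39.66 cm (diverging lens)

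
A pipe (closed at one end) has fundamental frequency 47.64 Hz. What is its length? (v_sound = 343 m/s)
L = v/(4f₁) = 1.8 m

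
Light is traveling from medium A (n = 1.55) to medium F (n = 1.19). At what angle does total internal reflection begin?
θc = arcsin(n₂/n₁) = 50.15°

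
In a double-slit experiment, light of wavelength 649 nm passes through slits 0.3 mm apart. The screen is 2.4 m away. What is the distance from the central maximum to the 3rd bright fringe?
y = mλL/d = 15.58 mm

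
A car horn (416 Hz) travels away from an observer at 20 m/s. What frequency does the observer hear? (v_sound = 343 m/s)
f_obs = f·v/(v + v_s) = 393.1 Hz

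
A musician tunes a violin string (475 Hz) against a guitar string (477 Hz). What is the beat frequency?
2 Hz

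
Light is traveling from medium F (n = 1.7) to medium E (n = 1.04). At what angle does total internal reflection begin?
θc = arcsin(n₂/n₁) = 37.72°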